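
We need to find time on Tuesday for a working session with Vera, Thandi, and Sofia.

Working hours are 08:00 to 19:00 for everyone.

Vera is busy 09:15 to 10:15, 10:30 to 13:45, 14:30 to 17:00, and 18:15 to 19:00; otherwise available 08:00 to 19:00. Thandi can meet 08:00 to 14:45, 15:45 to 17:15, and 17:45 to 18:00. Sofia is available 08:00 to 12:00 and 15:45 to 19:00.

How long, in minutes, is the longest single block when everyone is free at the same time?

Vera free within 08:00–19:00: 08:00–09:15, 10:15–10:30, 13:45–14:30, 17:00–18:15.
Vera ∩ Thandi: 08:00–09:15, 10:15–10:30, 13:45–14:30, 17:00–17:15, 17:45–18:00.
Vera ∩ Thandi ∩ Sofia: 08:00–09:15, 10:15–10:30, 17:00–17:15, 17:45–18:00.
Common window lengths: 75, 15, 15, 15 min; longest is 75.

75 minutes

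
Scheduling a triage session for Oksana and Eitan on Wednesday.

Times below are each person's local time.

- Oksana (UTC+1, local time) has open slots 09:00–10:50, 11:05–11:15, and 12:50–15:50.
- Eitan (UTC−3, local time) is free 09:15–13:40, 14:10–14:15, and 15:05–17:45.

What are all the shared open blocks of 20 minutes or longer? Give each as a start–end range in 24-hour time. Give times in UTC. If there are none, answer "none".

12:15–14:50

Oksana → UTC: 08:00–09:50, 10:05–10:15, 11:50–14:50.
Eitan → UTC: 12:15–16:40, 17:10–17:15, 18:05–20:45.
Oksana ∩ Eitan: 12:15–14:50.
Windows ≥ 20 min: 12:15–14:50.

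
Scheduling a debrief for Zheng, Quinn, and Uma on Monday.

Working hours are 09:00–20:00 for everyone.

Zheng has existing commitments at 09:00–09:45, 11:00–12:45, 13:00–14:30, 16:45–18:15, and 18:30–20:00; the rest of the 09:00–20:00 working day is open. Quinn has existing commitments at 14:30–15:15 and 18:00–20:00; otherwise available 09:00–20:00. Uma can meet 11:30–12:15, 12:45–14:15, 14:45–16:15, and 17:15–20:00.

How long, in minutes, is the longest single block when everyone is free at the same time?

Zheng free within 09:00–20:00: 09:45–11:00, 12:45–13:00, 14:30–16:45, 18:15–18:30.
Quinn free within 09:00–20:00: 09:00–14:30, 15:15–18:00.
Zheng ∩ Quinn: 09:45–11:00, 12:45–13:00, 15:15–16:45.
Zheng ∩ Quinn ∩ Uma: 12:45–13:00, 15:15–16:15.
Common window lengths: 15, 60 min; longest is 60.

60 minutes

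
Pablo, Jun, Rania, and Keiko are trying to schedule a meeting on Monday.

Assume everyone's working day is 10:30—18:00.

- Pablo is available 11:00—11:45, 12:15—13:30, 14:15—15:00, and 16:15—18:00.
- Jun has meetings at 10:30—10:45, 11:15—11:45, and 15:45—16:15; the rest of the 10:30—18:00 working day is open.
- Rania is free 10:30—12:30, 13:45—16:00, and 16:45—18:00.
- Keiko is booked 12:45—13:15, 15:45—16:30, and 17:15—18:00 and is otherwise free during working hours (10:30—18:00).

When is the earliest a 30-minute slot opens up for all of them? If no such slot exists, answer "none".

Jun free within 10:30–18:00: 10:45–11:15, 11:45–15:45, 16:15–18:00.
Keiko free within 10:30–18:00: 10:30–12:45, 13:15–15:45, 16:30–17:15.
Pablo ∩ Jun: 11:00–11:15, 12:15–13:30, 14:15–15:00, 16:15–18:00.
Pablo ∩ Jun ∩ Rania: 11:00–11:15, 12:15–12:30, 14:15–15:00, 16:45–18:00.
Pablo ∩ Jun ∩ Rania ∩ Keiko: 11:00–11:15, 12:15–12:30, 14:15–15:00, 16:45–17:15.
Windows ≥ 30 min: 14:15–15:00, 16:45–17:15.
Earliest such window starts at 14:15.

14:15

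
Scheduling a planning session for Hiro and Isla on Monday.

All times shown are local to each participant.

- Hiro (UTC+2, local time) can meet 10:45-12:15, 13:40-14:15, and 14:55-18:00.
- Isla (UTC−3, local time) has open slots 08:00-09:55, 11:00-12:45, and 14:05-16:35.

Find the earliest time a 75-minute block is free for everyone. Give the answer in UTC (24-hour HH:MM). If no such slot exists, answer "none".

Hiro → UTC: 08:45–10:15, 11:40–12:15, 12:55–16:00.
Isla → UTC: 11:00–12:55, 14:00–15:45, 17:05–19:35.
Hiro ∩ Isla: 11:40–12:15, 14:00–15:45.
Windows ≥ 75 min: 14:00–15:45.
Earliest such window starts at 14:00.

14:00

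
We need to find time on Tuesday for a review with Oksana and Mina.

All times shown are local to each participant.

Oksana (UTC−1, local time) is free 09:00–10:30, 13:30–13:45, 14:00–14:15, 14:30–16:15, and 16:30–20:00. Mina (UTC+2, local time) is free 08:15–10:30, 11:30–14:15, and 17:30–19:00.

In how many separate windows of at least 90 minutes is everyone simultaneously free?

2

Oksana → UTC: 10:00–11:30, 14:30–14:45, 15:00–15:15, 15:30–17:15, 17:30–21:00.
Mina → UTC: 06:15–08:30, 09:30–12:15, 15:30–17:00.
Oksana ∩ Mina: 10:00–11:30, 15:30–17:00.
Windows ≥ 90 min: 10:00–11:30, 15:30–17:00.
That's 2 windows.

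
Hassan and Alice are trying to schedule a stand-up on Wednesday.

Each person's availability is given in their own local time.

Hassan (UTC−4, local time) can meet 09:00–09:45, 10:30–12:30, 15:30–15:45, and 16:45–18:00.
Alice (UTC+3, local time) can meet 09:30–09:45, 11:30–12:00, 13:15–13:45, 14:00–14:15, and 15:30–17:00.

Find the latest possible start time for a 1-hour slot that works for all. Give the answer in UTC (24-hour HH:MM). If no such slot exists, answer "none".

none

Hassan → UTC: 13:00–13:45, 14:30–16:30, 19:30–19:45, 20:45–22:00.
Alice → UTC: 06:30–06:45, 08:30–09:00, 10:15–10:45, 11:00–11:15, 12:30–14:00.
Hassan ∩ Alice: 13:00–13:45.
Windows ≥ 60 min: (none).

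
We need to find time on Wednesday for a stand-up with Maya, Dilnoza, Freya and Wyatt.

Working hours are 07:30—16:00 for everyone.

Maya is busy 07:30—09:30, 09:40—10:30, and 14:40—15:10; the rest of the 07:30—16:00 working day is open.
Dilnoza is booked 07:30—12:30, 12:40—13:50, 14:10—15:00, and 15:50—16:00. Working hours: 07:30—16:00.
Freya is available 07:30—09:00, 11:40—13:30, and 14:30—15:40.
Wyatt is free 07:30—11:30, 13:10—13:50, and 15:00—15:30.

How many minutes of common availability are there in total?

Maya free within 07:30–16:00: 09:30–09:40, 10:30–14:40, 15:10–16:00.
Dilnoza free within 07:30–16:00: 12:30–12:40, 13:50–14:10, 15:00–15:50.
Maya ∩ Dilnoza: 12:30–12:40, 13:50–14:10, 15:10–15:50.
Maya ∩ Dilnoza ∩ Freya: 12:30–12:40, 15:10–15:40.
Maya ∩ Dilnoza ∩ Freya ∩ Wyatt: 15:10–15:30.
Total common minutes: 20.

20 minutes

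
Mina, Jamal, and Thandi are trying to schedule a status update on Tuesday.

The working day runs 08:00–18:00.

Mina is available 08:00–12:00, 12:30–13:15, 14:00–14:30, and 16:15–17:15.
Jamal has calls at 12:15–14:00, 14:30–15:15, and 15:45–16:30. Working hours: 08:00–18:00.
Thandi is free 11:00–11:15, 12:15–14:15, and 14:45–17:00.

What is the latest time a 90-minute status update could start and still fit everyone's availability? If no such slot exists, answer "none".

Jamal free within 08:00–18:00: 08:00–12:15, 14:00–14:30, 15:15–15:45, 16:30–18:00.
Mina ∩ Jamal: 08:00–12:00, 14:00–14:30, 16:30–17:15.
Mina ∩ Jamal ∩ Thandi: 11:00–11:15, 14:00–14:15, 16:30–17:00.
Windows ≥ 90 min: (none).

none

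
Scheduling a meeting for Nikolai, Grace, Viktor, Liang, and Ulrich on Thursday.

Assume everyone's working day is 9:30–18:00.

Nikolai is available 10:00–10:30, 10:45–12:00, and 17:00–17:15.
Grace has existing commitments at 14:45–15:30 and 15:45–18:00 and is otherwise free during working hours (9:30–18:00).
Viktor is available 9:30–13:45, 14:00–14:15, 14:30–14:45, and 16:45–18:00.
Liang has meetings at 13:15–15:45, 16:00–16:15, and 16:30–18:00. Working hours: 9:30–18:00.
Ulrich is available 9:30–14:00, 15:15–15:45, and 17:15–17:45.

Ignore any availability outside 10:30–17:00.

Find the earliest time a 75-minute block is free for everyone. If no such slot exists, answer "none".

Grace free within 09:30–18:00: 09:30–14:45, 15:30–15:45.
Liang free within 09:30–18:00: 09:30–13:15, 15:45–16:00, 16:15–16:30.
Nikolai ∩ Grace: 10:00–10:30, 10:45–12:00.
Nikolai ∩ Grace ∩ Viktor: 10:00–10:30, 10:45–12:00.
Nikolai ∩ Grace ∩ Viktor ∩ Liang: 10:00–10:30, 10:45–12:00.
Nikolai ∩ Grace ∩ Viktor ∩ Liang ∩ Ulrich: 10:00–10:30, 10:45–12:00.
Restricted to 10:30–17:00: 10:45–12:00.
Windows ≥ 75 min: 10:45–12:00.
Earliest such window starts at 10:45.

10:45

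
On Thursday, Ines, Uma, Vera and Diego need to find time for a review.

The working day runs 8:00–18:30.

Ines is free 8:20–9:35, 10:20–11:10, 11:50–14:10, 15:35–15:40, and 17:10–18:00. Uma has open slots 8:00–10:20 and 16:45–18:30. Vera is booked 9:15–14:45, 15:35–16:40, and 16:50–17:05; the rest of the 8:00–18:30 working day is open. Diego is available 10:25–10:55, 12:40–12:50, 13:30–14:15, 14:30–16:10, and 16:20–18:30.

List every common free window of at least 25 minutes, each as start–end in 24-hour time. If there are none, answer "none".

17:10–18:00

Vera free within 08:00–18:30: 08:00–09:15, 14:45–15:35, 16:40–16:50, 17:05–18:30.
Ines ∩ Uma: 08:20–09:35, 17:10–18:00.
Ines ∩ Uma ∩ Vera: 08:20–09:15, 17:10–18:00.
Ines ∩ Uma ∩ Vera ∩ Diego: 17:10–18:00.
Windows ≥ 25 min: 17:10–18:00.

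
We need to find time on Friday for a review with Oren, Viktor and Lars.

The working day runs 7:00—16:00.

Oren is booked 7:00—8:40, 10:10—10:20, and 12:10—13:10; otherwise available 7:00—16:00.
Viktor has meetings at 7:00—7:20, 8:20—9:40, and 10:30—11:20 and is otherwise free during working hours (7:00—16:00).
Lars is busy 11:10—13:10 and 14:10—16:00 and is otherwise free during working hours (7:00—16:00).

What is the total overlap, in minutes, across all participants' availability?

Oren free within 07:00–16:00: 08:40–10:10, 10:20–12:10, 13:10–16:00.
Viktor free within 07:00–16:00: 07:20–08:20, 09:40–10:30, 11:20–16:00.
Lars free within 07:00–16:00: 07:00–11:10, 13:10–14:10.
Oren ∩ Viktor: 09:40–10:10, 10:20–10:30, 11:20–12:10, 13:10–16:00.
Oren ∩ Viktor ∩ Lars: 09:40–10:10, 10:20–10:30, 13:10–14:10.
Total common minutes: 30 + 10 + 60 = 100.

100 minutes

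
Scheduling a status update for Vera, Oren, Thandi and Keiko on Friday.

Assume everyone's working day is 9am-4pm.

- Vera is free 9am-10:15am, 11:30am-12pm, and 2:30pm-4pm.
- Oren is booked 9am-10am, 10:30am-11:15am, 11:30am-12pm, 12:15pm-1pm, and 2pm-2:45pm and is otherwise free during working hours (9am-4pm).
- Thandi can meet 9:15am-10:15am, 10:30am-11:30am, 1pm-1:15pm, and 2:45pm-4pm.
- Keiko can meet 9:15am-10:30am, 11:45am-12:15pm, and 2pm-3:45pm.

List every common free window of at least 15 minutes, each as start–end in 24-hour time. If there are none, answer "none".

Oren free within 09:00–16:00: 10:00–10:30, 11:15–11:30, 12:00–12:15, 13:00–14:00, 14:45–16:00.
Vera ∩ Oren: 10:00–10:15, 14:45–16:00.
Vera ∩ Oren ∩ Thandi: 10:00–10:15, 14:45–16:00.
Vera ∩ Oren ∩ Thandi ∩ Keiko: 10:00–10:15, 14:45–15:45.
Windows ≥ 15 min: 10:00–10:15, 14:45–15:45.

10:00–10:15, 14:45–15:45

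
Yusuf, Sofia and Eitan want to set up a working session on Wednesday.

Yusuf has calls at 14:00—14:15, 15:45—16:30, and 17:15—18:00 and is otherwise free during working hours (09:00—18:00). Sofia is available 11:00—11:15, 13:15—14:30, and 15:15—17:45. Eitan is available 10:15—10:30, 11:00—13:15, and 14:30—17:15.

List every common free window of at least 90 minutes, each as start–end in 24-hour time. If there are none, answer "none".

Yusuf free within 09:00–18:00: 09:00–14:00, 14:15–15:45, 16:30–17:15.
Yusuf ∩ Sofia: 11:00–11:15, 13:15–14:00, 14:15–14:30, 15:15–15:45, 16:30–17:15.
Yusuf ∩ Sofia ∩ Eitan: 11:00–11:15, 15:15–15:45, 16:30–17:15.
Windows ≥ 90 min: (none).

none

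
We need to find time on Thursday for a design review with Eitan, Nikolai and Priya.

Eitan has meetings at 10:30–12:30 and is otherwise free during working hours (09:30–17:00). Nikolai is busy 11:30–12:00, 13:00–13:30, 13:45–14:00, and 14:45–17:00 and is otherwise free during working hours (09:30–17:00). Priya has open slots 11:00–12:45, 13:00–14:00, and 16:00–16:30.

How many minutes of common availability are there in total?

30 minutes

Eitan free within 09:30–17:00: 09:30–10:30, 12:30–17:00.
Nikolai free within 09:30–17:00: 09:30–11:30, 12:00–13:00, 13:30–13:45, 14:00–14:45.
Eitan ∩ Nikolai: 09:30–10:30, 12:30–13:00, 13:30–13:45, 14:00–14:45.
Eitan ∩ Nikolai ∩ Priya: 12:30–12:45, 13:30–13:45.
Total common minutes: 15 + 15 = 30.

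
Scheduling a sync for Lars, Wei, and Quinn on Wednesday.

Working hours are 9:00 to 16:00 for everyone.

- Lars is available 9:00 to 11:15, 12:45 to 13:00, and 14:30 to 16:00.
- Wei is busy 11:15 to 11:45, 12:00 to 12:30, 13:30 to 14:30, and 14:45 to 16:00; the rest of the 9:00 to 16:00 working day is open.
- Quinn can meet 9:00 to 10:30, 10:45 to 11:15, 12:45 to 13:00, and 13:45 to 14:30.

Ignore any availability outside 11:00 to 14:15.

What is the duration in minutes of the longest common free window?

Wei free within 09:00–16:00: 09:00–11:15, 11:45–12:00, 12:30–13:30, 14:30–14:45.
Lars ∩ Wei: 09:00–11:15, 12:45–13:00, 14:30–14:45.
Lars ∩ Wei ∩ Quinn: 09:00–10:30, 10:45–11:15, 12:45–13:00.
Restricted to 11:00–14:15: 11:00–11:15, 12:45–13:00.
Common window lengths: 15, 15 min; longest is 15.

15 minutes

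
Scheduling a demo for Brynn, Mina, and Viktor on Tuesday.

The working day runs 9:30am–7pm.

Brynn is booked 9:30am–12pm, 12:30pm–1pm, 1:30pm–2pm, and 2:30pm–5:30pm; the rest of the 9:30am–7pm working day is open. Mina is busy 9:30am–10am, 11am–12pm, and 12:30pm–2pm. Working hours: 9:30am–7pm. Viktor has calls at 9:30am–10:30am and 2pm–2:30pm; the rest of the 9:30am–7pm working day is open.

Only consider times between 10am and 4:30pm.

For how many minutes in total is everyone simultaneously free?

Brynn free within 09:30–19:00: 12:00–12:30, 13:00–13:30, 14:00–14:30, 17:30–19:00.
Mina free within 09:30–19:00: 10:00–11:00, 12:00–12:30, 14:00–19:00.
Viktor free within 09:30–19:00: 10:30–14:00, 14:30–19:00.
Brynn ∩ Mina: 12:00–12:30, 14:00–14:30, 17:30–19:00.
Brynn ∩ Mina ∩ Viktor: 12:00–12:30, 17:30–19:00.
Restricted to 10:00–16:30: 12:00–12:30.
Total common minutes: 30.

30 minutes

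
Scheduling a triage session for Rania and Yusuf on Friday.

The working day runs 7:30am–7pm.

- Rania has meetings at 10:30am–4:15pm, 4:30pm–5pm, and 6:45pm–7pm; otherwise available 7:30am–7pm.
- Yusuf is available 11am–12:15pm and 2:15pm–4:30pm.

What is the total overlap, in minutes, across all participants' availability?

Rania free within 07:30–19:00: 07:30–10:30, 16:15–16:30, 17:00–18:45.
Rania ∩ Yusuf: 16:15–16:30.
Total common minutes: 15.

15 minutes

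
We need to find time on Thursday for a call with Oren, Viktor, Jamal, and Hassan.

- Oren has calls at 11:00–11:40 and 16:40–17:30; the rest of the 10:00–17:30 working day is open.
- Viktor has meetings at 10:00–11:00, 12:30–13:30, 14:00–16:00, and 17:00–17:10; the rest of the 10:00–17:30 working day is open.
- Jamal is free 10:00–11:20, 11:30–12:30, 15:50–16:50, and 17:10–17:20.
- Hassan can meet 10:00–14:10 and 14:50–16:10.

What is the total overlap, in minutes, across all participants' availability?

60 minutes

Oren free within 10:00–17:30: 10:00–11:00, 11:40–16:40.
Viktor free within 10:00–17:30: 11:00–12:30, 13:30–14:00, 16:00–17:00, 17:10–17:30.
Oren ∩ Viktor: 11:40–12:30, 13:30–14:00, 16:00–16:40.
Oren ∩ Viktor ∩ Jamal: 11:40–12:30, 16:00–16:40.
Oren ∩ Viktor ∩ Jamal ∩ Hassan: 11:40–12:30, 16:00–16:10.
Total common minutes: 50 + 10 = 60.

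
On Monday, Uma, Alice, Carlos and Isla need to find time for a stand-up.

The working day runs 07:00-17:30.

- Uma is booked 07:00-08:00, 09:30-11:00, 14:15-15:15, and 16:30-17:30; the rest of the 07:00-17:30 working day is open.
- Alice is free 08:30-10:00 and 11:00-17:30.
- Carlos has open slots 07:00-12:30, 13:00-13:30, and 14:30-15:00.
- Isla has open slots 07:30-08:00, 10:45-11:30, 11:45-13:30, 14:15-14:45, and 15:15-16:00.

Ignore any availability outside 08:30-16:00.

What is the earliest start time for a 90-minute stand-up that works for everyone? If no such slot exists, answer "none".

Uma free within 07:00–17:30: 08:00–09:30, 11:00–14:15, 15:15–16:30.
Uma ∩ Alice: 08:30–09:30, 11:00–14:15, 15:15–16:30.
Uma ∩ Alice ∩ Carlos: 08:30–09:30, 11:00–12:30, 13:00–13:30.
Uma ∩ Alice ∩ Carlos ∩ Isla: 11:00–11:30, 11:45–12:30, 13:00–13:30.
Restricted to 08:30–16:00: 11:00–11:30, 11:45–12:30, 13:00–13:30.
Windows ≥ 90 min: (none).

none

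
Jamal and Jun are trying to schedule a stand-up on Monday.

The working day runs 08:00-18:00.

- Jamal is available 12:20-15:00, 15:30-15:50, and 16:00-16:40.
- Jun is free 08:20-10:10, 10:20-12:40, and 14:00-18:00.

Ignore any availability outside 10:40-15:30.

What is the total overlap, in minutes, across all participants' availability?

80 minutes

Jamal ∩ Jun: 12:20–12:40, 14:00–15:00, 15:30–15:50, 16:00–16:40.
Restricted to 10:40–15:30: 12:20–12:40, 14:00–15:00.
Total common minutes: 20 + 60 = 80.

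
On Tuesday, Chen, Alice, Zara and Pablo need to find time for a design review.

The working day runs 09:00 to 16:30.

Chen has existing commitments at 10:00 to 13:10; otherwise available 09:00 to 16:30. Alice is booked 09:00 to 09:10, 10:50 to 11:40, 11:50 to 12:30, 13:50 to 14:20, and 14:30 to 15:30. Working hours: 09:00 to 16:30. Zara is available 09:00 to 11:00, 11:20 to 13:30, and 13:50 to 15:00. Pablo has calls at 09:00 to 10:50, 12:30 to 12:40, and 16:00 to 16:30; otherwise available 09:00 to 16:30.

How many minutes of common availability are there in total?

Chen free within 09:00–16:30: 09:00–10:00, 13:10–16:30.
Alice free within 09:00–16:30: 09:10–10:50, 11:40–11:50, 12:30–13:50, 14:20–14:30, 15:30–16:30.
Pablo free within 09:00–16:30: 10:50–12:30, 12:40–16:00.
Chen ∩ Alice: 09:10–10:00, 13:10–13:50, 14:20–14:30, 15:30–16:30.
Chen ∩ Alice ∩ Zara: 09:10–10:00, 13:10–13:30, 14:20–14:30.
Chen ∩ Alice ∩ Zara ∩ Pablo: 13:10–13:30, 14:20–14:30.
Total common minutes: 20 + 10 = 30.

30 minutes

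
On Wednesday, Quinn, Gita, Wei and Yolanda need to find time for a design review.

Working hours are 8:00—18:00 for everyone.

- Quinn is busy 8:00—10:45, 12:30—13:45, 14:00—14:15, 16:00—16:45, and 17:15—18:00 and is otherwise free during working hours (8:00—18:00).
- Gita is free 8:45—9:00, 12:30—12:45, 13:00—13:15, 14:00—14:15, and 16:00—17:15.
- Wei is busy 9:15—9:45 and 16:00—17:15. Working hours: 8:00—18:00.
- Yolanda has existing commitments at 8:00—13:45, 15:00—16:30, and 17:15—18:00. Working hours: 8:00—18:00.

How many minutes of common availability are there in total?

Quinn free within 08:00–18:00: 10:45–12:30, 13:45–14:00, 14:15–16:00, 16:45–17:15.
Wei free within 08:00–18:00: 08:00–09:15, 09:45–16:00, 17:15–18:00.
Yolanda free within 08:00–18:00: 13:45–15:00, 16:30–17:15.
Quinn ∩ Gita: 16:45–17:15.
Quinn ∩ Gita ∩ Wei: (none).
Quinn ∩ Gita ∩ Wei ∩ Yolanda: (none).
Total common minutes: 0.

0 minutes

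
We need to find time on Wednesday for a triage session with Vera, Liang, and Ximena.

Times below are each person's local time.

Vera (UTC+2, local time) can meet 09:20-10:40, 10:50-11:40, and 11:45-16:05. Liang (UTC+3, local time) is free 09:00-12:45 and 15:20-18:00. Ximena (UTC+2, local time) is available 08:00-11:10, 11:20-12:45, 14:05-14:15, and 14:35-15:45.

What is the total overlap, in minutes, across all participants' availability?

190 minutes

Vera → UTC: 07:20–08:40, 08:50–09:40, 09:45–14:05.
Liang → UTC: 06:00–09:45, 12:20–15:00.
Ximena → UTC: 06:00–09:10, 09:20–10:45, 12:05–12:15, 12:35–13:45.
Vera ∩ Liang: 07:20–08:40, 08:50–09:40, 12:20–14:05.
Vera ∩ Liang ∩ Ximena: 07:20–08:40, 08:50–09:10, 09:20–09:40, 12:35–13:45.
Total common minutes: 80 + 20 + 20 + 70 = 190.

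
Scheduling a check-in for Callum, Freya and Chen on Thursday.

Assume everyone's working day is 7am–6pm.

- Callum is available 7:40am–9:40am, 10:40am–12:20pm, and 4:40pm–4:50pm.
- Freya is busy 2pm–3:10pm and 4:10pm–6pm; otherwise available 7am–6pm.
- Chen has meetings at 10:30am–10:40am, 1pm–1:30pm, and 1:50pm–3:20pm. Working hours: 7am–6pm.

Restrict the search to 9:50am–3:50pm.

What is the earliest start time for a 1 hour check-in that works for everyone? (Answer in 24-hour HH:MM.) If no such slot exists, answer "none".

Freya free within 07:00–18:00: 07:00–14:00, 15:10–16:10.
Chen free within 07:00–18:00: 07:00–10:30, 10:40–13:00, 13:30–13:50, 15:20–18:00.
Callum ∩ Freya: 07:40–09:40, 10:40–12:20.
Callum ∩ Freya ∩ Chen: 07:40–09:40, 10:40–12:20.
Restricted to 09:50–15:50: 10:40–12:20.
Windows ≥ 60 min: 10:40–12:20.
Earliest such window starts at 10:40.

10:40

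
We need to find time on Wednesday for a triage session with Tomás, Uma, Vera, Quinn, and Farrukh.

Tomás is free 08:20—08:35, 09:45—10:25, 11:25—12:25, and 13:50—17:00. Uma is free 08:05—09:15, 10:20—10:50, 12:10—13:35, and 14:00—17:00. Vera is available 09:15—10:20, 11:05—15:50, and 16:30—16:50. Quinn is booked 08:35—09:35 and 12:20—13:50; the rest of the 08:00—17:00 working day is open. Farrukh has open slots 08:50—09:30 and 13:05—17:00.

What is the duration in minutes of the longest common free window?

Quinn free within 08:00–17:00: 08:00–08:35, 09:35–12:20, 13:50–17:00.
Tomás ∩ Uma: 08:20–08:35, 10:20–10:25, 12:10–12:25, 14:00–17:00.
Tomás ∩ Uma ∩ Vera: 12:10–12:25, 14:00–15:50, 16:30–16:50.
Tomás ∩ Uma ∩ Vera ∩ Quinn: 12:10–12:20, 14:00–15:50, 16:30–16:50.
Tomás ∩ Uma ∩ Vera ∩ Quinn ∩ Farrukh: 14:00–15:50, 16:30–16:50.
Common window lengths: 110, 20 min; longest is 110.

110 minutes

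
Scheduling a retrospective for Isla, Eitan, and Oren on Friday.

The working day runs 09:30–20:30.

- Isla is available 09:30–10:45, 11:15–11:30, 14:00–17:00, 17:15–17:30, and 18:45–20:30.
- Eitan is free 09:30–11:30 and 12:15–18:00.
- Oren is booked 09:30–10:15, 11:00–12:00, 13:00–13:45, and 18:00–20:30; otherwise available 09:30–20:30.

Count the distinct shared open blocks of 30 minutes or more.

Oren free within 09:30–20:30: 10:15–11:00, 12:00–13:00, 13:45–18:00.
Isla ∩ Eitan: 09:30–10:45, 11:15–11:30, 14:00–17:00, 17:15–17:30.
Isla ∩ Eitan ∩ Oren: 10:15–10:45, 14:00–17:00, 17:15–17:30.
Windows ≥ 30 min: 10:15–10:45, 14:00–17:00.
That's 2 windows.

2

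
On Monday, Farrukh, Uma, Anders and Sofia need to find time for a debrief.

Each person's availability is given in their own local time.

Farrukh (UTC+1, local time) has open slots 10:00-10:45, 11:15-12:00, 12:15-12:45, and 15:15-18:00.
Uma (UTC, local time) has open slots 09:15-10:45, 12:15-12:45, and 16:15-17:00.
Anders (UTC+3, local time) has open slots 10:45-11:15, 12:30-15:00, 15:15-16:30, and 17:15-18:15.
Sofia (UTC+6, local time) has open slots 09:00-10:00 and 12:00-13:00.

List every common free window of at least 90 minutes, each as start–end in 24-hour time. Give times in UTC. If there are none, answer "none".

none

Farrukh → UTC: 09:00–09:45, 10:15–11:00, 11:15–11:45, 14:15–17:00.
Uma → UTC: 09:15–10:45, 12:15–12:45, 16:15–17:00.
Anders → UTC: 07:45–08:15, 09:30–12:00, 12:15–13:30, 14:15–15:15.
Sofia → UTC: 03:00–04:00, 06:00–07:00.
Farrukh ∩ Uma: 09:15–09:45, 10:15–10:45, 16:15–17:00.
Farrukh ∩ Uma ∩ Anders: 09:30–09:45, 10:15–10:45.
Farrukh ∩ Uma ∩ Anders ∩ Sofia: (none).
Windows ≥ 90 min: (none).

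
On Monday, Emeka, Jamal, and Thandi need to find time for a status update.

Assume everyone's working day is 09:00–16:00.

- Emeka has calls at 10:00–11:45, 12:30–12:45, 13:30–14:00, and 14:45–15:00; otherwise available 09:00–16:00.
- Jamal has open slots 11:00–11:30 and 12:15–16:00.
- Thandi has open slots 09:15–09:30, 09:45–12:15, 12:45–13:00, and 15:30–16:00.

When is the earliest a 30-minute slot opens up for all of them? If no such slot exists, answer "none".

Emeka free within 09:00–16:00: 09:00–10:00, 11:45–12:30, 12:45–13:30, 14:00–14:45, 15:00–16:00.
Emeka ∩ Jamal: 12:15–12:30, 12:45–13:30, 14:00–14:45, 15:00–16:00.
Emeka ∩ Jamal ∩ Thandi: 12:45–13:00, 15:30–16:00.
Windows ≥ 30 min: 15:30–16:00.
Earliest such window starts at 15:30.

15:30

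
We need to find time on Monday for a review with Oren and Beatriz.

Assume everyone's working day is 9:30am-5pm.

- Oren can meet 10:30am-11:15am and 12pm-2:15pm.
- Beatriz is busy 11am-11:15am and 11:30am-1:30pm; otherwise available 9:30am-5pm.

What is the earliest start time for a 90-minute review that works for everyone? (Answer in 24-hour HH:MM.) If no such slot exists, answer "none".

none

Beatriz free within 09:30–17:00: 09:30–11:00, 11:15–11:30, 13:30–17:00.
Oren ∩ Beatriz: 10:30–11:00, 13:30–14:15.
Windows ≥ 90 min: (none).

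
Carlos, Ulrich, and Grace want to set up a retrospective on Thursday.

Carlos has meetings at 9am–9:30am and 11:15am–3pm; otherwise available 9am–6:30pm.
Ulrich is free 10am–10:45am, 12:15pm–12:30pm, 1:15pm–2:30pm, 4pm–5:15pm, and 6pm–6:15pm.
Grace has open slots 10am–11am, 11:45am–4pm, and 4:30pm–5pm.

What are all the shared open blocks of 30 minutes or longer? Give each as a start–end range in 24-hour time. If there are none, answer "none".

10:00–10:45, 16:30–17:00

Carlos free within 09:00–18:30: 09:30–11:15, 15:00–18:30.
Carlos ∩ Ulrich: 10:00–10:45, 16:00–17:15, 18:00–18:15.
Carlos ∩ Ulrich ∩ Grace: 10:00–10:45, 16:30–17:00.
Windows ≥ 30 min: 10:00–10:45, 16:30–17:00.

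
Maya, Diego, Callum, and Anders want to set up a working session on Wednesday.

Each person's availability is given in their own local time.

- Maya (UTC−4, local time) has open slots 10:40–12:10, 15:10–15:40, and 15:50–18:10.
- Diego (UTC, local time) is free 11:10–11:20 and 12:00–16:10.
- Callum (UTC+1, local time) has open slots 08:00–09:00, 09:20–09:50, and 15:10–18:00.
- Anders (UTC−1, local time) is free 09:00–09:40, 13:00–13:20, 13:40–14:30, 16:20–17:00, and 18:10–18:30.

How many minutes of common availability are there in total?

50 minutes

Maya → UTC: 14:40–16:10, 19:10–19:40, 19:50–22:10.
Diego → UTC: 11:10–11:20, 12:00–16:10.
Callum → UTC: 07:00–08:00, 08:20–08:50, 14:10–17:00.
Anders → UTC: 10:00–10:40, 14:00–14:20, 14:40–15:30, 17:20–18:00, 19:10–19:30.
Maya ∩ Diego: 14:40–16:10.
Maya ∩ Diego ∩ Callum: 14:40–16:10.
Maya ∩ Diego ∩ Callum ∩ Anders: 14:40–15:30.
Total common minutes: 50.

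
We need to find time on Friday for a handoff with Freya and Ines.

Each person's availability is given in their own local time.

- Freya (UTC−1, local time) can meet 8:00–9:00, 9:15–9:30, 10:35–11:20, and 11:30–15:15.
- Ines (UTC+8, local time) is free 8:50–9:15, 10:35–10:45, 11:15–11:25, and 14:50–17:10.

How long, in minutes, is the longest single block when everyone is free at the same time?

10 minutes

Freya → UTC: 09:00–10:00, 10:15–10:30, 11:35–12:20, 12:30–16:15.
Ines → UTC: 00:50–01:15, 02:35–02:45, 03:15–03:25, 06:50–09:10.
Freya ∩ Ines: 09:00–09:10.
Single common window of 10 minutes.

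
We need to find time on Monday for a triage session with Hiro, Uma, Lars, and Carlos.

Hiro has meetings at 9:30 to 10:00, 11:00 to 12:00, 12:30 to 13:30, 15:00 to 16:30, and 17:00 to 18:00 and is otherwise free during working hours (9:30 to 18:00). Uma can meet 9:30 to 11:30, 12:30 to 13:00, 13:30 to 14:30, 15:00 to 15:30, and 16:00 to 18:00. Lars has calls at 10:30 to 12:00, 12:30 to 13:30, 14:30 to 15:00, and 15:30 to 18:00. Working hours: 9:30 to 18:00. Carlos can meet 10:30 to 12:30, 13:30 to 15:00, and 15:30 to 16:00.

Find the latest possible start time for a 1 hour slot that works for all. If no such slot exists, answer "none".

13:30

Hiro free within 09:30–18:00: 10:00–11:00, 12:00–12:30, 13:30–15:00, 16:30–17:00.
Lars free within 09:30–18:00: 09:30–10:30, 12:00–12:30, 13:30–14:30, 15:00–15:30.
Hiro ∩ Uma: 10:00–11:00, 13:30–14:30, 16:30–17:00.
Hiro ∩ Uma ∩ Lars: 10:00–10:30, 13:30–14:30.
Hiro ∩ Uma ∩ Lars ∩ Carlos: 13:30–14:30.
Windows ≥ 60 min: 13:30–14:30.
Latest start in the last window 13:30–14:30 is 14:30 − 60 min = 13:30.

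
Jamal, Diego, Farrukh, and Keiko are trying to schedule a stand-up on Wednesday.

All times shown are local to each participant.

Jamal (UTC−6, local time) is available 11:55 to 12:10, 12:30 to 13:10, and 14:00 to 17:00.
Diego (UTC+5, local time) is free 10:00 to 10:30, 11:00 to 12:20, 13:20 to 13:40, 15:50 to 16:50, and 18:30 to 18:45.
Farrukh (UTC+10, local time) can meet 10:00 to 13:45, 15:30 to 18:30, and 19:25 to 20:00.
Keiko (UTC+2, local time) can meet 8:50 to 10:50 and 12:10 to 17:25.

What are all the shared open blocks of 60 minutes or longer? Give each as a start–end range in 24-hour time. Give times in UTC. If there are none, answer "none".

Jamal → UTC: 17:55–18:10, 18:30–19:10, 20:00–23:00.
Diego → UTC: 05:00–05:30, 06:00–07:20, 08:20–08:40, 10:50–11:50, 13:30–13:45.
Farrukh → UTC: 00:00–03:45, 05:30–08:30, 09:25–10:00.
Keiko → UTC: 06:50–08:50, 10:10–15:25.
Jamal ∩ Diego: (none).
Jamal ∩ Diego ∩ Farrukh: (none).
Jamal ∩ Diego ∩ Farrukh ∩ Keiko: (none).
Windows ≥ 60 min: (none).

none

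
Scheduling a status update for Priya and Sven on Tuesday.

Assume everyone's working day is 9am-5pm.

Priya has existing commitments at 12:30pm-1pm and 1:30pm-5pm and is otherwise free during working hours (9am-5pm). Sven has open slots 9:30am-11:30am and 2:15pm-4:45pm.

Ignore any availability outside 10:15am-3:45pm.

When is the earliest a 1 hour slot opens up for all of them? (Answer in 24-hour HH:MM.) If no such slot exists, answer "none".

Priya free within 09:00–17:00: 09:00–12:30, 13:00–13:30.
Priya ∩ Sven: 09:30–11:30.
Restricted to 10:15–15:45: 10:15–11:30.
Windows ≥ 60 min: 10:15–11:30.
Earliest such window starts at 10:15.

10:15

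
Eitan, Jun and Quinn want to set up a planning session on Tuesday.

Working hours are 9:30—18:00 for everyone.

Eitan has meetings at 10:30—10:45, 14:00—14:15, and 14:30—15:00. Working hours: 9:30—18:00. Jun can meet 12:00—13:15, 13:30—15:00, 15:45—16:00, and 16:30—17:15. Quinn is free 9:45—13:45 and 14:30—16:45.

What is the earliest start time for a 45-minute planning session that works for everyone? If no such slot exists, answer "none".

Eitan free within 09:30–18:00: 09:30–10:30, 10:45–14:00, 14:15–14:30, 15:00–18:00.
Eitan ∩ Jun: 12:00–13:15, 13:30–14:00, 14:15–14:30, 15:45–16:00, 16:30–17:15.
Eitan ∩ Jun ∩ Quinn: 12:00–13:15, 13:30–13:45, 15:45–16:00, 16:30–16:45.
Windows ≥ 45 min: 12:00–13:15.
Earliest such window starts at 12:00.

12:00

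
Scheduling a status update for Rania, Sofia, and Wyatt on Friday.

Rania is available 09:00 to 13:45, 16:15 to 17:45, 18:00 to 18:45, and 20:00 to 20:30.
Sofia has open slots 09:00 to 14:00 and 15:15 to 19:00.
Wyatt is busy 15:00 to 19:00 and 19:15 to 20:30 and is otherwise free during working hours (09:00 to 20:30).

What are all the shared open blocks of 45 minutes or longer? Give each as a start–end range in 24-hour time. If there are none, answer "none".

09:00–13:45

Wyatt free within 09:00–20:30: 09:00–15:00, 19:00–19:15.
Rania ∩ Sofia: 09:00–13:45, 16:15–17:45, 18:00–18:45.
Rania ∩ Sofia ∩ Wyatt: 09:00–13:45.
Windows ≥ 45 min: 09:00–13:45.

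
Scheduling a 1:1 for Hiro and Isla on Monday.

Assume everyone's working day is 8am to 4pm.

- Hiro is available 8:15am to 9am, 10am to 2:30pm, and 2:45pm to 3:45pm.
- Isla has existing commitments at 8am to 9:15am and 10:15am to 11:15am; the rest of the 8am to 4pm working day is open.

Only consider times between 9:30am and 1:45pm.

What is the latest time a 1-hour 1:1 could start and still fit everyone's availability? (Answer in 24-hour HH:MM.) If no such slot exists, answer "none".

12:45

Isla free within 08:00–16:00: 09:15–10:15, 11:15–16:00.
Hiro ∩ Isla: 10:00–10:15, 11:15–14:30, 14:45–15:45.
Restricted to 09:30–13:45: 10:00–10:15, 11:15–13:45.
Windows ≥ 60 min: 11:15–13:45.
Latest start in the last window 11:15–13:45 is 13:45 − 60 min = 12:45.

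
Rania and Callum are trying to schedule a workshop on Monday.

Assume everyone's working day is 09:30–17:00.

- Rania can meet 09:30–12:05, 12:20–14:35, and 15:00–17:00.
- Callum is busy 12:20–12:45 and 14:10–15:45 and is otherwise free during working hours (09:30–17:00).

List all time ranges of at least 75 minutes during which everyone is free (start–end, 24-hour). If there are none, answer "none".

09:30–12:05, 12:45–14:10, 15:45–17:00

Callum free within 09:30–17:00: 09:30–12:20, 12:45–14:10, 15:45–17:00.
Rania ∩ Callum: 09:30–12:05, 12:45–14:10, 15:45–17:00.
Windows ≥ 75 min: 09:30–12:05, 12:45–14:10, 15:45–17:00.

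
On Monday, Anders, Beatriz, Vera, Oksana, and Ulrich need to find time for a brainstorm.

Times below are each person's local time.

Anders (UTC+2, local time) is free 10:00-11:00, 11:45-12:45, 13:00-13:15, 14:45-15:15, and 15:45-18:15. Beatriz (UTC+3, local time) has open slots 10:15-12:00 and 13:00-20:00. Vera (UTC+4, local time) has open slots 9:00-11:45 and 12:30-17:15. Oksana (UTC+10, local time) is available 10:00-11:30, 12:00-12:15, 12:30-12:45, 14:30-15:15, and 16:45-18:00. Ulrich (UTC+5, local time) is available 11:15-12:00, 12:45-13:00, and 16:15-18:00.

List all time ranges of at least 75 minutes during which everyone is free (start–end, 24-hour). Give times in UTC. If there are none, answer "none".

none

Anders → UTC: 08:00–09:00, 09:45–10:45, 11:00–11:15, 12:45–13:15, 13:45–16:15.
Beatriz → UTC: 07:15–09:00, 10:00–17:00.
Vera → UTC: 05:00–07:45, 08:30–13:15.
Oksana → UTC: 00:00–01:30, 02:00–02:15, 02:30–02:45, 04:30–05:15, 06:45–08:00.
Ulrich → UTC: 06:15–07:00, 07:45–08:00, 11:15–13:00.
Anders ∩ Beatriz: 08:00–09:00, 10:00–10:45, 11:00–11:15, 12:45–13:15, 13:45–16:15.
Anders ∩ Beatriz ∩ Vera: 08:30–09:00, 10:00–10:45, 11:00–11:15, 12:45–13:15.
Anders ∩ Beatriz ∩ Vera ∩ Oksana: (none).
Anders ∩ Beatriz ∩ Vera ∩ Oksana ∩ Ulrich: (none).
Windows ≥ 75 min: (none).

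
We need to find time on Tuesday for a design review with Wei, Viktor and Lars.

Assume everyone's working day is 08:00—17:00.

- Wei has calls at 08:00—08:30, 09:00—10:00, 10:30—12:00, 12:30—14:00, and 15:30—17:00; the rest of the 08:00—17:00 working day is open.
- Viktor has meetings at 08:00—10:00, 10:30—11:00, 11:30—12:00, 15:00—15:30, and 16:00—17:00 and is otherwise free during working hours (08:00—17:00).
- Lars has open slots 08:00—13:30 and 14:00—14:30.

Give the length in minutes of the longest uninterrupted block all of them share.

Wei free within 08:00–17:00: 08:30–09:00, 10:00–10:30, 12:00–12:30, 14:00–15:30.
Viktor free within 08:00–17:00: 10:00–10:30, 11:00–11:30, 12:00–15:00, 15:30–16:00.
Wei ∩ Viktor: 10:00–10:30, 12:00–12:30, 14:00–15:00.
Wei ∩ Viktor ∩ Lars: 10:00–10:30, 12:00–12:30, 14:00–14:30.
Common window lengths: 30, 30, 30 min; longest is 30.

30 minutes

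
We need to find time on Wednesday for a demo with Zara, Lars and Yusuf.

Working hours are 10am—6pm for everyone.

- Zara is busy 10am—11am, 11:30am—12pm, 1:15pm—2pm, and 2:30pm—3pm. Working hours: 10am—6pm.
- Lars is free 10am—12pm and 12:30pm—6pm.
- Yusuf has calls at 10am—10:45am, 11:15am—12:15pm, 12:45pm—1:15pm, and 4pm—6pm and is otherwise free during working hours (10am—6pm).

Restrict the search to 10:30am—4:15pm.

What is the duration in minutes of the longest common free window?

60 minutes

Zara free within 10:00–18:00: 11:00–11:30, 12:00–13:15, 14:00–14:30, 15:00–18:00.
Yusuf free within 10:00–18:00: 10:45–11:15, 12:15–12:45, 13:15–16:00.
Zara ∩ Lars: 11:00–11:30, 12:30–13:15, 14:00–14:30, 15:00–18:00.
Zara ∩ Lars ∩ Yusuf: 11:00–11:15, 12:30–12:45, 14:00–14:30, 15:00–16:00.
Restricted to 10:30–16:15: 11:00–11:15, 12:30–12:45, 14:00–14:30, 15:00–16:00.
Common window lengths: 15, 15, 30, 60 min; longest is 60.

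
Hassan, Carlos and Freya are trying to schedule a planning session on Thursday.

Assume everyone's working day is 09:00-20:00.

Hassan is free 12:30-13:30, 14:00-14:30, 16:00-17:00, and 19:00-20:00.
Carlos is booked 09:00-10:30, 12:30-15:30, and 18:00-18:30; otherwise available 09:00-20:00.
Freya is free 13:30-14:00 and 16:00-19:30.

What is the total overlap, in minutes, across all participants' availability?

90 minutes

Carlos free within 09:00–20:00: 10:30–12:30, 15:30–18:00, 18:30–20:00.
Hassan ∩ Carlos: 16:00–17:00, 19:00–20:00.
Hassan ∩ Carlos ∩ Freya: 16:00–17:00, 19:00–19:30.
Total common minutes: 60 + 30 = 90.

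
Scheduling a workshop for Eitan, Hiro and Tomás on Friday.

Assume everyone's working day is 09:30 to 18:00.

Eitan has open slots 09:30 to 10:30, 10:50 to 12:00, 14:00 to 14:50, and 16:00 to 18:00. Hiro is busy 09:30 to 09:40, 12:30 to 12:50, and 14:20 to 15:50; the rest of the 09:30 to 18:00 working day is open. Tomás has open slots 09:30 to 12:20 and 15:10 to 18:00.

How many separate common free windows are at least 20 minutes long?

Hiro free within 09:30–18:00: 09:40–12:30, 12:50–14:20, 15:50–18:00.
Eitan ∩ Hiro: 09:40–10:30, 10:50–12:00, 14:00–14:20, 16:00–18:00.
Eitan ∩ Hiro ∩ Tomás: 09:40–10:30, 10:50–12:00, 16:00–18:00.
Windows ≥ 20 min: 09:40–10:30, 10:50–12:00, 16:00–18:00.
That's 3 windows.

3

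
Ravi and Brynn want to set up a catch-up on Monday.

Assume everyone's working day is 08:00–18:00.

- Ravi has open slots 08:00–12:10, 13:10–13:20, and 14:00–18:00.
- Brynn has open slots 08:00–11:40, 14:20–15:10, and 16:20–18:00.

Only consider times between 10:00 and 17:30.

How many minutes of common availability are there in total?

220 minutes

Ravi ∩ Brynn: 08:00–11:40, 14:20–15:10, 16:20–18:00.
Restricted to 10:00–17:30: 10:00–11:40, 14:20–15:10, 16:20–17:30.
Total common minutes: 100 + 50 + 70 = 220.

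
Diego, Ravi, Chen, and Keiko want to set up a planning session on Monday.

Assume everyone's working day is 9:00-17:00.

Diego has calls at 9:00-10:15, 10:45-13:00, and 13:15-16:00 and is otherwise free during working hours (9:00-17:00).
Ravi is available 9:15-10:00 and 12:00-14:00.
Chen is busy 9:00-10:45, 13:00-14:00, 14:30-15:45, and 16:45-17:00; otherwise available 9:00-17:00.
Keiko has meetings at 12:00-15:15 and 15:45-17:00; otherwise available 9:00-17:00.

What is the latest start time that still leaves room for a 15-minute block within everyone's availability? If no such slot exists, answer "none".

Diego free within 09:00–17:00: 10:15–10:45, 13:00–13:15, 16:00–17:00.
Chen free within 09:00–17:00: 10:45–13:00, 14:00–14:30, 15:45–16:45.
Keiko free within 09:00–17:00: 09:00–12:00, 15:15–15:45.
Diego ∩ Ravi: 13:00–13:15.
Diego ∩ Ravi ∩ Chen: (none).
Diego ∩ Ravi ∩ Chen ∩ Keiko: (none).
Windows ≥ 15 min: (none).

none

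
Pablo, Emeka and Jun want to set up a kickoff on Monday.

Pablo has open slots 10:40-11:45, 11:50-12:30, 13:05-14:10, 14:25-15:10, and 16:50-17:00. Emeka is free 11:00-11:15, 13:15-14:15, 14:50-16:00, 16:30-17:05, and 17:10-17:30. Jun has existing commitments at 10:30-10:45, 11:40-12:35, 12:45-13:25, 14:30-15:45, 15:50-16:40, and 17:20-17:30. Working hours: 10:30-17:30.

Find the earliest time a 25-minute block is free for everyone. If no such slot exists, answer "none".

13:25

Jun free within 10:30–17:30: 10:45–11:40, 12:35–12:45, 13:25–14:30, 15:45–15:50, 16:40–17:20.
Pablo ∩ Emeka: 11:00–11:15, 13:15–14:10, 14:50–15:10, 16:50–17:00.
Pablo ∩ Emeka ∩ Jun: 11:00–11:15, 13:25–14:10, 16:50–17:00.
Windows ≥ 25 min: 13:25–14:10.
Earliest such window starts at 13:25.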